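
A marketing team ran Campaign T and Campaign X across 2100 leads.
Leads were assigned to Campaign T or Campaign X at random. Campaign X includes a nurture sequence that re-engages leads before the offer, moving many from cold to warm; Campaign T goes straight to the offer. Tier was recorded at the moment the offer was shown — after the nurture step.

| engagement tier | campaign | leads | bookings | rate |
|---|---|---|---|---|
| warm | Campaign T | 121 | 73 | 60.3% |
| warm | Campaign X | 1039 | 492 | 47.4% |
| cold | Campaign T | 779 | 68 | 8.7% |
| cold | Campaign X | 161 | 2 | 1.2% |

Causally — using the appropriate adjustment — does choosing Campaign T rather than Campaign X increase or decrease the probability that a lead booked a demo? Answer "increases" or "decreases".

The stratified and pooled comparisons disagree (Campaign T wins within each engagement tier; Campaign X wins overall), so the answer turns on the causal role of engagement tier.
Because the campaign influences engagement tier, engagement tier is a post-treatment mediator, not a confounder. Stratifying on it would bias the estimate; the causal effect is the crude pooled difference.
Pooled: Campaign T 15.7% vs Campaign X 41.2%; Campaign X is higher overall.

decreases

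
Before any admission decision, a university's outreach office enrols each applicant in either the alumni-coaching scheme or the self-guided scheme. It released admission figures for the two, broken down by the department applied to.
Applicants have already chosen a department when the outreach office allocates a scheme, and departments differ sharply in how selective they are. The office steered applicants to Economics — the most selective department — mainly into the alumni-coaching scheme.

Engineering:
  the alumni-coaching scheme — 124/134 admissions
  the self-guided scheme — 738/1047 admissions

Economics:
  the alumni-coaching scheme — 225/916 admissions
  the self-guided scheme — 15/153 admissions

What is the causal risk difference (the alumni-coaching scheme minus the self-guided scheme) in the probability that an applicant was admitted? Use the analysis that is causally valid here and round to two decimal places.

+0.19

The stratified and pooled comparisons disagree (the alumni-coaching scheme wins within each department; the self-guided scheme wins overall), so the answer turns on the causal role of department.
The imbalance in department arose from how applicants were allocated, not from anything the outreach scheme did; and department independently affects the outcome. The pooled gap is confounded — condition on department.
Adjusting over the population distribution of department: 0.525·(0.925−0.705) + 0.475·(0.246−0.098) = +0.186.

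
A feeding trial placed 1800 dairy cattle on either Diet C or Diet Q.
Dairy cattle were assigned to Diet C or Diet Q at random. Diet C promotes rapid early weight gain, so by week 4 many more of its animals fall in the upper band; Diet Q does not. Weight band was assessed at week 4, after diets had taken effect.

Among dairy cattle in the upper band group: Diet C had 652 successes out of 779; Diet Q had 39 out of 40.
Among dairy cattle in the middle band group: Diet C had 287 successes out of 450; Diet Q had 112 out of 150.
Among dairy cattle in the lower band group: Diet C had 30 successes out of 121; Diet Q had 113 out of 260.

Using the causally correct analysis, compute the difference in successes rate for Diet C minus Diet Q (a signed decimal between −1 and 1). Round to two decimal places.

Diet Q is higher inside every week-4 weight band stratum but Diet C is higher in aggregate. Whether to stratify depends on how week-4 weight band relates to the diet.
Week-4 weight band here is a post-treatment variable shaped by the diet; conditioning on it would introduce bias rather than remove it. The overall comparison is the causal one.
The causal difference is the pooled difference: 0.718 − 0.587 = +0.131.

+0.13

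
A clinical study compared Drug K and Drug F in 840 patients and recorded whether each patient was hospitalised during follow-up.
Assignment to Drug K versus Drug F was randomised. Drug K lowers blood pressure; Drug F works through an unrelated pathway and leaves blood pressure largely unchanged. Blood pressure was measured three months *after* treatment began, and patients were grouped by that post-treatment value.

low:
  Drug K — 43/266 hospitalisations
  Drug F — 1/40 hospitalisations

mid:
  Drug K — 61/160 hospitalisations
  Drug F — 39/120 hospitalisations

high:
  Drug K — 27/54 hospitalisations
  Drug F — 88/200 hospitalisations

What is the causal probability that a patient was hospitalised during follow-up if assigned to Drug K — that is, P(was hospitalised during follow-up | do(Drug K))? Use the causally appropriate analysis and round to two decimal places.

The blood pressure-specific comparison favours Drug F throughout, but the pooled figures favour Drug K. The question is whether to condition on blood pressure.
The distribution of blood pressure is itself part of what the drug does — it is an intermediate outcome. Holding it fixed would remove that part of the effect; the total effect is the pooled difference.
So P(outcome | do(Drug K)) is just the pooled rate for Drug K: 131/480 = 0.273.

0.27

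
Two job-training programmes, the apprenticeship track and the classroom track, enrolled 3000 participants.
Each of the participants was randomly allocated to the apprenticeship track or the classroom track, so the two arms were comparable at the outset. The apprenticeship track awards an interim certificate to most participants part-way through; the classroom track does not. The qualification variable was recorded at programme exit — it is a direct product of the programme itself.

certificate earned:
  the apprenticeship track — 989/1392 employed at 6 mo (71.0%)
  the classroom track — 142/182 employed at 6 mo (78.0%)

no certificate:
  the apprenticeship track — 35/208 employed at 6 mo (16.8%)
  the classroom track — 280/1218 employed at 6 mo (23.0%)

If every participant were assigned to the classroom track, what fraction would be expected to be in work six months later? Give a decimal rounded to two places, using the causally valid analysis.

Qualification attained during the programme here is a post-treatment variable shaped by the programme; conditioning on it would introduce bias rather than remove it. The overall comparison is the causal one.
So P(outcome | do(the classroom track)) is just the pooled rate for the classroom track: 422/1400 = 0.301.

0.30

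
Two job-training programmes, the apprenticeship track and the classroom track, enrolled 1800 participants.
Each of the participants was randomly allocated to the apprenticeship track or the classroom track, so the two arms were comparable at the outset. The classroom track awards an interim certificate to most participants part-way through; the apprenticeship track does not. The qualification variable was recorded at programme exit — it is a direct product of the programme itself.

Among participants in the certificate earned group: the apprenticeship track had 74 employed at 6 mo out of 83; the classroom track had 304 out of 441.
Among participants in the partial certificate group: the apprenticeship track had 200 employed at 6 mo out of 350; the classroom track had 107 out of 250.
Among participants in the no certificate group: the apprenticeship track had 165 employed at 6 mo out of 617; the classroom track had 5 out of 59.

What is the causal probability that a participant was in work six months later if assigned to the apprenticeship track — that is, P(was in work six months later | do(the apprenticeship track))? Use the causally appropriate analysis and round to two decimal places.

the apprenticeship track is higher inside every qualification attained during the programme stratum but the classroom track is higher in aggregate. Whether to stratify depends on how qualification attained during the programme relates to the programme.
Qualification attained during the programme is downstream of the programme. One should not condition on a consequence of treatment, so the overall rates are the right comparison.
So P(outcome | do(the apprenticeship track)) is just the pooled rate for the apprenticeship track: 439/1050 = 0.418.

0.42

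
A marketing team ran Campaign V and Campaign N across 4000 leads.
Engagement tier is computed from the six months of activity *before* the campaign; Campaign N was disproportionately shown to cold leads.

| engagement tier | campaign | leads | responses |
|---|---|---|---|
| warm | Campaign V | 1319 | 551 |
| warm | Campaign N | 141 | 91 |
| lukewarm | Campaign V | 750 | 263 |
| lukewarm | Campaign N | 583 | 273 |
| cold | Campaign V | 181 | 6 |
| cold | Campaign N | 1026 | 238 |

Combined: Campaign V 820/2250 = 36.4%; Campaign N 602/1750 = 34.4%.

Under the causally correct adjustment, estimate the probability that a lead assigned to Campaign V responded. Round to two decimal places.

0.28

Campaign N is higher inside every engagement tier stratum but Campaign V is higher in aggregate. Whether to stratify depends on how engagement tier relates to the campaign.
Engagement tier differs across campaigns for reasons unrelated to any effect of the campaign itself, and it separately predicts the outcome — a classic confounder. We must compare within engagement tier levels.
Standardising Campaign V to the population engagement tier mix: 0.365·551/1319 + 0.333·263/750 + 0.302·6/181 = 0.279.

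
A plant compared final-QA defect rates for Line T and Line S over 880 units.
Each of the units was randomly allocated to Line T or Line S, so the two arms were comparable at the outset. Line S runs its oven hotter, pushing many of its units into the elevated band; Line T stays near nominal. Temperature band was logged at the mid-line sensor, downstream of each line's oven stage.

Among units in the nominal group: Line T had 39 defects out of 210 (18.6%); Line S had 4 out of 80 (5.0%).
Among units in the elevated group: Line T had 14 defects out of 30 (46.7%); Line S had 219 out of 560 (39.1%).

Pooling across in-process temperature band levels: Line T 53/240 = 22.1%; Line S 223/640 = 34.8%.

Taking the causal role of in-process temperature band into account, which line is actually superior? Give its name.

In-process temperature band here is a post-treatment variable shaped by the line; conditioning on it would introduce bias rather than remove it. The overall comparison is the causal one.
Pooled: Line T 22.1% vs Line S 34.8%; Line T is lower overall.

Line T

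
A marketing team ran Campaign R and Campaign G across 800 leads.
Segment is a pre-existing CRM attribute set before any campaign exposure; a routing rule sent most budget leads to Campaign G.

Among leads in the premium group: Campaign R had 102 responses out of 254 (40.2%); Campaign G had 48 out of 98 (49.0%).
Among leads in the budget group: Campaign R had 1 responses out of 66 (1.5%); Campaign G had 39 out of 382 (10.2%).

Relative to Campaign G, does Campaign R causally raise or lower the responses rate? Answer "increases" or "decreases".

Customer segment differs across campaigns for reasons unrelated to any effect of the campaign itself, and it separately predicts the outcome — a classic confounder. We must compare within customer segment levels.
Within each level — premium: 40.2% vs 49.0%; budget: 1.5% vs 10.2% — Campaign G is higher every time.

decreases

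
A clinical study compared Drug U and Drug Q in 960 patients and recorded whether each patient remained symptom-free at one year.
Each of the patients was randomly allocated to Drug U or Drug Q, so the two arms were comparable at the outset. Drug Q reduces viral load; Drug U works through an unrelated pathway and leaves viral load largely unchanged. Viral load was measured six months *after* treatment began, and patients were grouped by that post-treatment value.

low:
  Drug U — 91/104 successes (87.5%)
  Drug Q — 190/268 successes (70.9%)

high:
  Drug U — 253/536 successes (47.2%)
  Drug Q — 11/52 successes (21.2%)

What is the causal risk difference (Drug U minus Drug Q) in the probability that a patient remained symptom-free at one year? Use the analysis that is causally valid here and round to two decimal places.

-0.09

Within every viral load level Drug U has the higher rate, yet pooled Drug Q does — Simpson's reversal.
Viral load lies on the pathway drug → viral load → outcome, so adjusting for it blocks the indirect effect. For the total causal effect of drug, use the unadjusted pooled rates.
The causal difference is the pooled difference: 0.537 − 0.628 = -0.091.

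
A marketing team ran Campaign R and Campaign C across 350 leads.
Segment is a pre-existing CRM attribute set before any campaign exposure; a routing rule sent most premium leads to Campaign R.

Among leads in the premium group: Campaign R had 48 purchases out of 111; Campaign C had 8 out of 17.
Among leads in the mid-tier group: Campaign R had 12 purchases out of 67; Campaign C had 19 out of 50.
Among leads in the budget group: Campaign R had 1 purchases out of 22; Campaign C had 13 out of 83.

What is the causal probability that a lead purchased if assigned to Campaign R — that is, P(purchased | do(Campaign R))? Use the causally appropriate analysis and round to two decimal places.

The customer segment-specific comparison favours Campaign C throughout, but the pooled figures favour Campaign R. The question is whether to condition on customer segment.
Here customer segment is a common cause — it drives both which campaign a case falls under and the outcome. The crude comparison mixes populations; the stratum-specific rates are the causally relevant ones.
Standardising Campaign R to the population customer segment mix: 0.366·48/111 + 0.334·12/67 + 0.300·1/22 = 0.232.

0.23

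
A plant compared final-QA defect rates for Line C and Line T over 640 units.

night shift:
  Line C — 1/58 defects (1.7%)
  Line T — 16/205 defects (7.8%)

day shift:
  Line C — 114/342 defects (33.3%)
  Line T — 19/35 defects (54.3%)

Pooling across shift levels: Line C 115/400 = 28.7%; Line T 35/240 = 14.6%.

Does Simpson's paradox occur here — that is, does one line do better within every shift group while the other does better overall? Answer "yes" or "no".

yes

Within each shift level (night shift 1.7% vs 7.8%; day shift 33.3% vs 54.3%), Line C has the lower rate every time. Pooled: 28.7% vs 14.6% — Line T has the lower rate overall. The two comparisons disagree.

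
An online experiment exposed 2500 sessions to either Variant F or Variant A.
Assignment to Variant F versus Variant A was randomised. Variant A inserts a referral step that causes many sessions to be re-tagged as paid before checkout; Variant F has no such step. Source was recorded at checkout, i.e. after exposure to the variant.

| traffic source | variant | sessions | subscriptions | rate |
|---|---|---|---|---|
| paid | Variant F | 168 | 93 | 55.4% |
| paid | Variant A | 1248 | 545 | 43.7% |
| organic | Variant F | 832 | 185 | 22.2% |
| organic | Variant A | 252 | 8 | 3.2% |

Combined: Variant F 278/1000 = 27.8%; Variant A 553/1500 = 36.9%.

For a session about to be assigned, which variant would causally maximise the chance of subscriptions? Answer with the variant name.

Traffic source lies on the pathway variant → traffic source → outcome, so adjusting for it blocks the indirect effect. For the total causal effect of variant, use the unadjusted pooled rates.
Pooled: Variant F 27.8% vs Variant A 36.9%; Variant A is higher overall.

Variant A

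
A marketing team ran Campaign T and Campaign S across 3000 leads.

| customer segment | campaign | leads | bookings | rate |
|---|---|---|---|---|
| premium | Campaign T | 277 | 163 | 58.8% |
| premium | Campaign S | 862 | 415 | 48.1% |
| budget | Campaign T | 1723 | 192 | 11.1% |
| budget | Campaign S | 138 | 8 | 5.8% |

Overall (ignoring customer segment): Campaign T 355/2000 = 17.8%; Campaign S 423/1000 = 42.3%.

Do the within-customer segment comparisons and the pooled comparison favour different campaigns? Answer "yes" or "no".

yes

Within each customer segment level (premium 58.8% vs 48.1%; budget 11.1% vs 5.8%), Campaign T has the higher rate every time. Pooled: 17.8% vs 42.3% — Campaign S has the higher rate overall. The two comparisons disagree.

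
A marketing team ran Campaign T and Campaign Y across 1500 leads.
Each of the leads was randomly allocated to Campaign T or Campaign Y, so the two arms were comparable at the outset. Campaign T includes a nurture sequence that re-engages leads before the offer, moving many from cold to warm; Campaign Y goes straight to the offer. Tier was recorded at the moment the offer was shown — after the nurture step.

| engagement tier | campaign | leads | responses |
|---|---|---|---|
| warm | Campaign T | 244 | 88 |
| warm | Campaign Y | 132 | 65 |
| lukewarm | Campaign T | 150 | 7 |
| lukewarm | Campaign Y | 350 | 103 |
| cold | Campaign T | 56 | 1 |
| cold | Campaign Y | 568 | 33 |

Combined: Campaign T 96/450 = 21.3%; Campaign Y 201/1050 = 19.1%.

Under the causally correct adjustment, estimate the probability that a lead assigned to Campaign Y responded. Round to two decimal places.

The distribution of engagement tier is itself part of what the campaign does — it is an intermediate outcome. Holding it fixed would remove that part of the effect; the total effect is the pooled difference.
So P(outcome | do(Campaign Y)) is just the pooled rate for Campaign Y: 201/1050 = 0.191.

0.19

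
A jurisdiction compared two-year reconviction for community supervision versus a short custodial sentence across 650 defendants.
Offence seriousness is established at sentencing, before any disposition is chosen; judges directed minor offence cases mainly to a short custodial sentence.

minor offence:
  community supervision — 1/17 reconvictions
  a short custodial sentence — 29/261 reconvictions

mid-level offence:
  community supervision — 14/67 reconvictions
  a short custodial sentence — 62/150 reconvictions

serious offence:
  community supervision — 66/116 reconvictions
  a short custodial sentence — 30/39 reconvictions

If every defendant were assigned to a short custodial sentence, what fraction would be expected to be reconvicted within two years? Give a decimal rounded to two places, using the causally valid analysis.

0.37

Offence seriousness is set before the disposition has any effect — it is not caused by the disposition — and it independently drives the outcome. That makes it a confounder, so the causal comparison is within offence seriousness levels.
Standardising a short custodial sentence to the population offence seriousness mix: 0.428·29/261 + 0.334·62/150 + 0.238·30/39 = 0.369.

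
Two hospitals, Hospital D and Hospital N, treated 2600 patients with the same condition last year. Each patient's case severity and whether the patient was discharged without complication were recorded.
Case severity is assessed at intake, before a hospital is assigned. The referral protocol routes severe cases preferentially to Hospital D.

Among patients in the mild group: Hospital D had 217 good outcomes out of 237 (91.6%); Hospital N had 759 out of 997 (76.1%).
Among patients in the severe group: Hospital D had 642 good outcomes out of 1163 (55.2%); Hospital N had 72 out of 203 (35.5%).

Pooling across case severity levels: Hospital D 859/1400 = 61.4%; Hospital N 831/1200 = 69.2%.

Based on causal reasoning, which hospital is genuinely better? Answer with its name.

Case severity is set before the hospital has any effect — it is not caused by the hospital — and it independently drives the outcome. That makes it a confounder, so the causal comparison is within case severity levels.
Within each level — mild: 91.6% vs 76.1%; severe: 55.2% vs 35.5% — Hospital D is higher every time.

Hospital D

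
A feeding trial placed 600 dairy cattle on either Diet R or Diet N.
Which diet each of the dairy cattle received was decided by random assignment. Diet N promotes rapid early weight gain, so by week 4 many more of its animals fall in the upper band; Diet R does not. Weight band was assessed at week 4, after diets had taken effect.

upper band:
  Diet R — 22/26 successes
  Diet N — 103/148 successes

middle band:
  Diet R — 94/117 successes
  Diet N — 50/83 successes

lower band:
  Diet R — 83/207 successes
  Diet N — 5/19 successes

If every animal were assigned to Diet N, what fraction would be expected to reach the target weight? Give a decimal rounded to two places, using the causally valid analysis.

0.63

Week-4 weight band lies on the pathway diet → week-4 weight band → outcome, so adjusting for it blocks the indirect effect. For the total causal effect of diet, use the unadjusted pooled rates.
So P(outcome | do(Diet N)) is just the pooled rate for Diet N: 158/250 = 0.632.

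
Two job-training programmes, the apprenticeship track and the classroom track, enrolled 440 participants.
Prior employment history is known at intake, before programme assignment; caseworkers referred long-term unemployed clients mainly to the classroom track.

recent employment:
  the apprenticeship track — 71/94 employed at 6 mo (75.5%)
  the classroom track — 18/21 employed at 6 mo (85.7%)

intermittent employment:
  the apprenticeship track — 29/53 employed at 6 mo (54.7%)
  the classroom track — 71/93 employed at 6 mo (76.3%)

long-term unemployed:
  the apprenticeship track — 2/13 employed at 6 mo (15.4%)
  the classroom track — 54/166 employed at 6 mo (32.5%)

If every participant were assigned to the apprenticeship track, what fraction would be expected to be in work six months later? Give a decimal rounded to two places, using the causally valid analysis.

0.44

Within every prior employment history level the classroom track has the higher rate, yet pooled the apprenticeship track does — Simpson's reversal.
Nothing the programme does changes prior employment history; the imbalance is an allocation artefact. With prior employment history also predicting the outcome, the pooled figure is confounded, and the within-stratum comparison is the causal one.
Standardising the apprenticeship track to the population prior employment history mix: 0.261·71/94 + 0.332·29/53 + 0.407·2/13 = 0.442.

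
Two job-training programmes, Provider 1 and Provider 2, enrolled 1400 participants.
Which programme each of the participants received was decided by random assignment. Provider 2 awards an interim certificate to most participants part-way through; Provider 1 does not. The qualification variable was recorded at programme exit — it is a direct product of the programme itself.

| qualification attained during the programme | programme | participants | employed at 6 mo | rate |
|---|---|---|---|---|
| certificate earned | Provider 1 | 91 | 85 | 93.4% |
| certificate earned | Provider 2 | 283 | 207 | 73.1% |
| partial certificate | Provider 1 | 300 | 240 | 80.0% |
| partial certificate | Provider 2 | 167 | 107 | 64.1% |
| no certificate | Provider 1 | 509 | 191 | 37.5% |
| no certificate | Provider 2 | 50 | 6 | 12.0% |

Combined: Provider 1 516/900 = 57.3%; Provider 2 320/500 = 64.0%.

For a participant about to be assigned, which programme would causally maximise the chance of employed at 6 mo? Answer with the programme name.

Provider 2

The stratified and pooled comparisons disagree (Provider 1 wins within each qualification attained during the programme; Provider 2 wins overall), so the answer turns on the causal role of qualification attained during the programme.
Qualification attained during the programme lies on the pathway programme → qualification attained during the programme → outcome, so adjusting for it blocks the indirect effect. For the total causal effect of programme, use the unadjusted pooled rates.
Pooled: Provider 1 57.3% vs Provider 2 64.0%; Provider 2 is higher overall.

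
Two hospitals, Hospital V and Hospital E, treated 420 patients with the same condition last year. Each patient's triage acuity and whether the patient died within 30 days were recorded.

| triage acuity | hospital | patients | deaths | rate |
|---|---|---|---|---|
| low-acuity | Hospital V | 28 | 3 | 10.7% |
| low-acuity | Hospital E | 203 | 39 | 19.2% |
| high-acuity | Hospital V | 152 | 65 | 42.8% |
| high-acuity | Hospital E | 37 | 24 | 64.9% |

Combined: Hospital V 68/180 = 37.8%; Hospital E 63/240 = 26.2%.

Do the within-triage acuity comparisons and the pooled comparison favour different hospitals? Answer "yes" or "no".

Within each triage acuity level (low-acuity 10.7% vs 19.2%; high-acuity 42.8% vs 64.9%), Hospital V has the lower rate every time. Pooled: 37.8% vs 26.2% — Hospital E has the lower rate overall. The two comparisons disagree.

yes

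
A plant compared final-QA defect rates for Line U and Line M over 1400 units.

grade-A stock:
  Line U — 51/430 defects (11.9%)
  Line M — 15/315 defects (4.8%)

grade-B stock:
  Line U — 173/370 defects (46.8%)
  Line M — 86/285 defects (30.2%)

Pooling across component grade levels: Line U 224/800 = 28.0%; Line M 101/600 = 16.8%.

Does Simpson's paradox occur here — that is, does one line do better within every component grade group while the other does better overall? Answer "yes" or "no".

Within each component grade level (grade-A stock 11.9% vs 4.8%; grade-B stock 46.8% vs 30.2%), Line M has the lower rate every time. Pooled: 28.0% vs 16.8% — Line M has the lower rate overall. They agree.

no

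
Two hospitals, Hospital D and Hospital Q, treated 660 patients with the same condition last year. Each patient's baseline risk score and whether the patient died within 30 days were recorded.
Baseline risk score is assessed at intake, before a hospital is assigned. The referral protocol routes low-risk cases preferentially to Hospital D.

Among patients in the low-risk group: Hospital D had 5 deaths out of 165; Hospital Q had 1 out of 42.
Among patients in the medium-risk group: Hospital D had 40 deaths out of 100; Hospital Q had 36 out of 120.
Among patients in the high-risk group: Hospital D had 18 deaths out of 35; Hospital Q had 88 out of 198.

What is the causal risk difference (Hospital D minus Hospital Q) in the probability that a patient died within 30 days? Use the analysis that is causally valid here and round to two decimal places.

+0.06

Since baseline risk score is a pre-existing factor (not a product of the hospital) and it affects the outcome on its own, it is a confounder. The stratified rates, not the pooled rate, identify the causal effect.
Adjusting over the population distribution of baseline risk score: 0.314·(0.030−0.024) + 0.333·(0.400−0.300) + 0.353·(0.514−0.444) = +0.060.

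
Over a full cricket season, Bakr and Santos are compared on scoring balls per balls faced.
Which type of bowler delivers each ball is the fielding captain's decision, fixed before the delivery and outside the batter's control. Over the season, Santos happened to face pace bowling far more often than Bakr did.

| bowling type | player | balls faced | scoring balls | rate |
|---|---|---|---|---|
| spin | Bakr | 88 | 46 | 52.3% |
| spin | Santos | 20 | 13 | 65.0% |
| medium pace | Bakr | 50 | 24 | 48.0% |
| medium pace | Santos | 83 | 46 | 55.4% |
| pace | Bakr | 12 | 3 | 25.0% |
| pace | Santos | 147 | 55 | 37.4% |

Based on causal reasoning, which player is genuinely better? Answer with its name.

Nothing the player does changes bowling type; the imbalance is an allocation artefact. With bowling type also predicting the outcome, the pooled figure is confounded, and the within-stratum comparison is the causal one.
Within each level — spin: 52.3% vs 65.0%; medium pace: 48.0% vs 55.4%; pace: 25.0% vs 37.4% — Santos is higher every time.

Santos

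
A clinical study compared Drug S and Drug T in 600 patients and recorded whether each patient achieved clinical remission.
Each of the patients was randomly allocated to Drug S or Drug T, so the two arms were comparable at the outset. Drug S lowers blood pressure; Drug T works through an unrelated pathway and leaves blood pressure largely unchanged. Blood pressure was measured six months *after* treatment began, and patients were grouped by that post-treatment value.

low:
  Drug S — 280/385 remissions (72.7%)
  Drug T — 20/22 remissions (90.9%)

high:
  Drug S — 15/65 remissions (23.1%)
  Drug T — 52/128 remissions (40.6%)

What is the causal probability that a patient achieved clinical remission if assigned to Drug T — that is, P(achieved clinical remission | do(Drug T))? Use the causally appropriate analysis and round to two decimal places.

Stratifying would compare drugs among patients the drugs themselves sorted into blood pressure groups — a form of selection on an intermediate. The unconditioned pooled rates give the total causal effect.
So P(outcome | do(Drug T)) is just the pooled rate for Drug T: 72/150 = 0.480.

0.48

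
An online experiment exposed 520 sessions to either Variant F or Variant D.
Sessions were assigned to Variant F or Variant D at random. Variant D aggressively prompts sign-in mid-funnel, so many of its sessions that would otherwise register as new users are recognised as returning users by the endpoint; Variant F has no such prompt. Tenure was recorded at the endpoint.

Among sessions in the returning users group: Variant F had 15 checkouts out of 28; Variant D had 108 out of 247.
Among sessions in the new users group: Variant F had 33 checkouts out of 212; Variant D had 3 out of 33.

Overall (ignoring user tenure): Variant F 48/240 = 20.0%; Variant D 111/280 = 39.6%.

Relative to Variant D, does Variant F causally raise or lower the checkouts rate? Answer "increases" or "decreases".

The stratified and pooled comparisons disagree (Variant F wins within each user tenure; Variant D wins overall), so the answer turns on the causal role of user tenure.
User tenure lies on the pathway variant → user tenure → outcome, so adjusting for it blocks the indirect effect. For the total causal effect of variant, use the unadjusted pooled rates.
Pooled: Variant F 20.0% vs Variant D 39.6%; Variant D is higher overall.

decreases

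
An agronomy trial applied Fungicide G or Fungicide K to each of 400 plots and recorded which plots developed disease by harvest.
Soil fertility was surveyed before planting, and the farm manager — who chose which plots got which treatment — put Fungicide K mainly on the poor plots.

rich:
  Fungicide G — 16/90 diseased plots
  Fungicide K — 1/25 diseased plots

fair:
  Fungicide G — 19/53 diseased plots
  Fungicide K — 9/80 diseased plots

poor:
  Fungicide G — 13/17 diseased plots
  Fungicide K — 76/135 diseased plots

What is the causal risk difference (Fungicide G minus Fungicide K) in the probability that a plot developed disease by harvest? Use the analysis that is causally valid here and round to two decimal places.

The imbalance in soil fertility arose from how plots were allocated, not from anything the fungicide did; and soil fertility independently affects the outcome. The pooled gap is confounded — condition on soil fertility.
Adjusting over the population distribution of soil fertility: 0.287·(0.178−0.040) + 0.333·(0.358−0.113) + 0.380·(0.765−0.563) = +0.198.

+0.20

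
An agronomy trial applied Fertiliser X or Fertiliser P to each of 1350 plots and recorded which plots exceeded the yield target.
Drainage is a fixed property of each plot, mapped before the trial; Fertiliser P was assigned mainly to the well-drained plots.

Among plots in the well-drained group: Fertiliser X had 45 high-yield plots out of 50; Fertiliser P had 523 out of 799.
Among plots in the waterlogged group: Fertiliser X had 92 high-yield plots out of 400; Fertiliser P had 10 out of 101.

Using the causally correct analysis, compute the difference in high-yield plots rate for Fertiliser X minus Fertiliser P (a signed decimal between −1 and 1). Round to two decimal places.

+0.20

Within every field drainage level Fertiliser X has the higher rate, yet pooled Fertiliser P does — Simpson's reversal.
The imbalance in field drainage arose from how plots were allocated, not from anything the fertiliser did; and field drainage independently affects the outcome. The pooled gap is confounded — condition on field drainage.
Adjusting over the population distribution of field drainage: 0.629·(0.900−0.655) + 0.371·(0.230−0.099) = +0.203.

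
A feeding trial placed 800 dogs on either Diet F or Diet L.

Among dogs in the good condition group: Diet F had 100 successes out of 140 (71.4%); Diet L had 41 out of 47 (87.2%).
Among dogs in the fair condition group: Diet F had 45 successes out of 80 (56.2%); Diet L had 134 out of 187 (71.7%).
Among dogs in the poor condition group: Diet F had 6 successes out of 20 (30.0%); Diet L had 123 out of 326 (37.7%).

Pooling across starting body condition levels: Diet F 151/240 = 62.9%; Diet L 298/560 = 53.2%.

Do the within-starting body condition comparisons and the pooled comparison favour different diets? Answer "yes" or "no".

yes

Within each starting body condition level (good condition 71.4% vs 87.2%; fair condition 56.2% vs 71.7%; poor condition 30.0% vs 37.7%), Diet L has the higher rate every time. Pooled: 62.9% vs 53.2% — Diet F has the higher rate overall. The two comparisons disagree.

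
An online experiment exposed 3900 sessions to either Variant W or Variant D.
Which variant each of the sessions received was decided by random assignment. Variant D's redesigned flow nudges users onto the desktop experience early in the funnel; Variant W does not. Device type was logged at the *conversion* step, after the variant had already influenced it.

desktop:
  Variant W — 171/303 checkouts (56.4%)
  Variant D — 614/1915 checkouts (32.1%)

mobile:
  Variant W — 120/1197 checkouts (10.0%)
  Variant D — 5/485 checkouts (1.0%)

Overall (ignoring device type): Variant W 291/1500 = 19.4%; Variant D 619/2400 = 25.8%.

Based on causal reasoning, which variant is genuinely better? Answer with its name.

Device type here is a post-treatment variable shaped by the variant; conditioning on it would introduce bias rather than remove it. The overall comparison is the causal one.
Pooled: Variant W 19.4% vs Variant D 25.8%; Variant D is higher overall.

Variant D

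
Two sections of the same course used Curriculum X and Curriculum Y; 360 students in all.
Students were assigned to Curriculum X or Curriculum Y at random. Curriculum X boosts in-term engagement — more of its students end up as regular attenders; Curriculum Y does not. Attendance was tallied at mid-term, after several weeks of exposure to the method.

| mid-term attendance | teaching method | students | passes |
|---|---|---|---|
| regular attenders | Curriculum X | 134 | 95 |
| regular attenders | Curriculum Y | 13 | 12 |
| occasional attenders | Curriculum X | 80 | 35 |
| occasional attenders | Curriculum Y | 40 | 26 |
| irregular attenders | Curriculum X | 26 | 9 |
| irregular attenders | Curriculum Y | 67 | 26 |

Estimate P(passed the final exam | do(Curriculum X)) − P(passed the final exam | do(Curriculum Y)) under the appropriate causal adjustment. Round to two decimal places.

+0.05

The mid-term attendance-specific comparison favours Curriculum Y throughout, but the pooled figures favour Curriculum X. The question is whether to condition on mid-term attendance.
Mid-term attendance here is a post-treatment variable shaped by the teaching method; conditioning on it would introduce bias rather than remove it. The overall comparison is the causal one.
The causal difference is the pooled difference: 0.579 − 0.533 = +0.046.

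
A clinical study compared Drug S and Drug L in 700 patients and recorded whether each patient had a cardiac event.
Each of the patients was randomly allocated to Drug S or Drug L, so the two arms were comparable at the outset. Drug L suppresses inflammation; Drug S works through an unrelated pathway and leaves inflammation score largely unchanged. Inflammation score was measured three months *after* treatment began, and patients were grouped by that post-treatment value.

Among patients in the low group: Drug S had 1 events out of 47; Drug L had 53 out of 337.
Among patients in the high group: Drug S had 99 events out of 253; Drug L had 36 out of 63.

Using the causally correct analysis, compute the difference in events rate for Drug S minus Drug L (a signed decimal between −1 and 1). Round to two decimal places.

The inflammation score-specific comparison favours Drug S throughout, but the pooled figures favour Drug L. The question is whether to condition on inflammation score.
Inflammation score lies on the pathway drug → inflammation score → outcome, so adjusting for it blocks the indirect effect. For the total causal effect of drug, use the unadjusted pooled rates.
The causal difference is the pooled difference: 0.333 − 0.223 = +0.111.

+0.11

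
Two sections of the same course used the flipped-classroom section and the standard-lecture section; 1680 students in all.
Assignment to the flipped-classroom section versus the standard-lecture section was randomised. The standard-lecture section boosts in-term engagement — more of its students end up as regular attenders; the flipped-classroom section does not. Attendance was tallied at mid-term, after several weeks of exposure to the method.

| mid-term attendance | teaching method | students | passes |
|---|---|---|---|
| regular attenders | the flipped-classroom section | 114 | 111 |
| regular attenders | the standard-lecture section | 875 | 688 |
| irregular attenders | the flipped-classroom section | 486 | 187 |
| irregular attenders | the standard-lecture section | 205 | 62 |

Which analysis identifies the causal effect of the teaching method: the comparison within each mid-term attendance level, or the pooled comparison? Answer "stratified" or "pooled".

pooled

Stratifying would compare teaching methods among students the teaching methods themselves sorted into mid-term attendance groups — a form of selection on an intermediate. The unconditioned pooled rates give the total causal effect.
Pooled: the flipped-classroom section 49.7% vs the standard-lecture section 69.4%; the standard-lecture section is higher overall.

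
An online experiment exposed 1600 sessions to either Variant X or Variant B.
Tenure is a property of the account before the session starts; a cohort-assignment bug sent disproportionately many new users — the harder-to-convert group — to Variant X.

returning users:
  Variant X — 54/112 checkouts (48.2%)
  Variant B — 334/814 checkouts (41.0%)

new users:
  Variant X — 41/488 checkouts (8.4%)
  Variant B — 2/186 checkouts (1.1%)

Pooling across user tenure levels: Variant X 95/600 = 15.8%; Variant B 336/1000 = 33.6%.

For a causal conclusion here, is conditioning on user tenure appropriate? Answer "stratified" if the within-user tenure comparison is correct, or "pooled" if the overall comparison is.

stratified

The user tenure-specific comparison favours Variant X throughout, but the pooled figures favour Variant B. The question is whether to condition on user tenure.
User tenure differs across variants for reasons unrelated to any effect of the variant itself, and it separately predicts the outcome — a classic confounder. We must compare within user tenure levels.
Within each level — returning users: 48.2% vs 41.0%; new users: 8.4% vs 1.1% — Variant X is higher every time.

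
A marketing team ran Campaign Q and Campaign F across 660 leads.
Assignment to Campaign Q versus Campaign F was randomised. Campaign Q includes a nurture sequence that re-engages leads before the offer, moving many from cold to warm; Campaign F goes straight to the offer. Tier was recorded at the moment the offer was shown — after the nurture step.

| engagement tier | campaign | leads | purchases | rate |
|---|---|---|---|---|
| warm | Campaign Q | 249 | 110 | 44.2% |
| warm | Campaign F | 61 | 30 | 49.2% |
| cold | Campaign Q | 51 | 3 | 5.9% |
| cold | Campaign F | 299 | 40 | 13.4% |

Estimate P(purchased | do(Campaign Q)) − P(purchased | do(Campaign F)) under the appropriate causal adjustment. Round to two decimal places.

+0.18

The engagement tier-specific comparison favours Campaign F throughout, but the pooled figures favour Campaign Q. The question is whether to condition on engagement tier.
Engagement tier here is a post-treatment variable shaped by the campaign; conditioning on it would introduce bias rather than remove it. The overall comparison is the causal one.
The causal difference is the pooled difference: 0.377 − 0.194 = +0.182.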